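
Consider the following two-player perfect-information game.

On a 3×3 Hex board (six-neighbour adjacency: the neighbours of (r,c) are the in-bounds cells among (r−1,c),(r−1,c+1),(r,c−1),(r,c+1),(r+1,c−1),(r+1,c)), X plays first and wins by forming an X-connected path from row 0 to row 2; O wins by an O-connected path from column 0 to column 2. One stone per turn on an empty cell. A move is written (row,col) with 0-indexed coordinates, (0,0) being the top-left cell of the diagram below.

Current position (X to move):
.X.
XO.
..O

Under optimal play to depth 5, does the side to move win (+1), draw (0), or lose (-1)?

value(.X./XO./..O, X) = +1

[.X./XO./..O] X move#1: (0,0):-1/XX./XO./..O, (0,2):-1/.XX/XO./..O, (1,2):-1/.X./XOX/..O, (2,0):+1/.X./XO./X.O*, (2,1):-1/.X./XO./.XO
[.X./XO./X.O] end (terminal -1, O#2); searched .X./XO./..O to 5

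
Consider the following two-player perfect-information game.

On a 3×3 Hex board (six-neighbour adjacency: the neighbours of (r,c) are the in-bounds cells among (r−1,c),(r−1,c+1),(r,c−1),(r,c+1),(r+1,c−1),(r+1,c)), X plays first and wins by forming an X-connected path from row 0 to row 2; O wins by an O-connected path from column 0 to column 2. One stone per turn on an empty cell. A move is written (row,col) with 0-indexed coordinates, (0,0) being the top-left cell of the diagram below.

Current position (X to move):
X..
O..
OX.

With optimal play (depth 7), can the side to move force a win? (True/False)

X winning at [X../O../OX.]: True

p1 X@[X../O../OX.]: (0,1)[XX./O../OX.]-1 (0,2)[X.X/O../OX.]+1* (1,1)[X../OX./OX.]+1 (1,2)[X../O.X/OX.]-1 (2,2)[X../O../OXX]-1
p2 O@[X.X/O../OX.]: (0,1)[XOX/O../OX.]-1* (1,1)[X.X/OO./OX.]-1 (1,2)[X.X/O.O/OX.]-1 (2,2)[X.X/O../OXO]-1
p3 X@[XOX/O../OX.]: (1,1)[XOX/OX./OX.]+1* (1,2)[XOX/O.X/OX.]+1 (2,2)[XOX/O../OXX]+1
p4 O@[XOX/OX./OX.] terminal -1; root [X../O../OX.] d7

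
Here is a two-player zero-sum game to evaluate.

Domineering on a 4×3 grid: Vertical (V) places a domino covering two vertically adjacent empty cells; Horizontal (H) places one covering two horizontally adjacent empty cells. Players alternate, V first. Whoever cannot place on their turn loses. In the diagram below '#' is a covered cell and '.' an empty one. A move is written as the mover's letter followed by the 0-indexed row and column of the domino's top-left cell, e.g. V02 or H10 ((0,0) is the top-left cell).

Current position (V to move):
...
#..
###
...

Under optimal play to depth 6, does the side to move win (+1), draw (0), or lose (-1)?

[.../#../###/...] V move#1: V01:+1/.#./##./###/...*, V02:-1/..#/#.#/###/...
[.#./##./###/...] H move#2: H30:-1/.#./##./###/##.*, H31:-1/.#./##./###/.##
[.#./##./###/##.] V move#3: V02:+1/.##/###/###/##.*
[.##/###/###/##.] end (terminal -1, H#4); searched .../#../###/... to 6

value(.../#../###/..., V) = +1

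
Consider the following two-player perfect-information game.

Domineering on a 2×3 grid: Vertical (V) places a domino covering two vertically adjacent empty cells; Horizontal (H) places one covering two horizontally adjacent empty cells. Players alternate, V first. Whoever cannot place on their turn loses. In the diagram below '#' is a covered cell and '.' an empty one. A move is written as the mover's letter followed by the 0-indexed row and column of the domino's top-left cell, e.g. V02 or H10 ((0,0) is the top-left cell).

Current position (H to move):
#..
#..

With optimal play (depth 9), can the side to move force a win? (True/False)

H winning at [#../#..]: True

ply 1, H at #../#.. | H01=+1→###/#..*; H11=+1→#../###
ply 2: ###/#.. is terminal -1 (V); from #../#.. depth 9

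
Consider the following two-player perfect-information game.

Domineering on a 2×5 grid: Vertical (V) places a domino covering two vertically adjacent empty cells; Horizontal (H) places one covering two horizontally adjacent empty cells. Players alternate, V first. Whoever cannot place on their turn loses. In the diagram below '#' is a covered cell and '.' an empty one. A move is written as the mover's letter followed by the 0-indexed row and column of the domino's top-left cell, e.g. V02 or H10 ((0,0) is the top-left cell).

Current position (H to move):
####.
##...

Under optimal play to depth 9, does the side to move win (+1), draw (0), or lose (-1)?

ply 1, H at ####./##... | H12=-1→####./####.; H13=+1→####./##.##*
ply 2: ####./##.## is terminal -1 (V); from ####./##... depth 9

value(####./##..., H) = +1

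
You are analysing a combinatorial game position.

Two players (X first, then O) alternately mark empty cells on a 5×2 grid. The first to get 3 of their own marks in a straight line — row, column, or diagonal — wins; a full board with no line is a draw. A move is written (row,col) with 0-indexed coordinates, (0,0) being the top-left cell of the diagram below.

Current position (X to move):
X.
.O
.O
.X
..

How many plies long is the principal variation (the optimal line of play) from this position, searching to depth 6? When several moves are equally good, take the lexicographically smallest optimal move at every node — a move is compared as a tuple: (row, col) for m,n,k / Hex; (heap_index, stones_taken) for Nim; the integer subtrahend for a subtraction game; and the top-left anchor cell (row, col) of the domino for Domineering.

PV length from [X./.O/.O/.X/..]: 6 plies

ply 1, X at X./.O/.O/.X/.. | (0,1)=+0→XX/.O/.O/.X/..*; (1,0)=-1→X./XO/.O/.X/..; (2,0)=-1→X./.O/XO/.X/..; (3,0)=-1→X./.O/.O/XX/..; (4,0)=-1→X./.O/.O/.X/X.; (4,1)=-1→X./.O/.O/.X/.X
ply 2, O at XX/.O/.O/.X/.. | (1,0)=+0→XX/OO/.O/.X/..*; (2,0)=+0→XX/.O/OO/.X/..; (3,0)=+0→XX/.O/.O/OX/..; (4,0)=+0→XX/.O/.O/.X/O.; (4,1)=+0→XX/.O/.O/.X/.O
ply 3, X at XX/OO/.O/.X/.. | (2,0)=+0→XX/OO/XO/.X/..*; (3,0)=+0→XX/OO/.O/XX/..; (4,0)=+0→XX/OO/.O/.X/X.; (4,1)=+0→XX/OO/.O/.X/.X
ply 4, O at XX/OO/XO/.X/.. | (3,0)=+0→XX/OO/XO/OX/..*; (4,0)=+0→XX/OO/XO/.X/O.; (4,1)=+0→XX/OO/XO/.X/.O
ply 5, X at XX/OO/XO/OX/.. | (4,0)=+0→XX/OO/XO/OX/X.*; (4,1)=+0→XX/OO/XO/OX/.X
ply 6, O at XX/OO/XO/OX/X. | (4,1)=+0→XX/OO/XO/OX/XO*
ply 7: XX/OO/XO/OX/XO is terminal +0 (X); from X./.O/.O/.X/.. depth 6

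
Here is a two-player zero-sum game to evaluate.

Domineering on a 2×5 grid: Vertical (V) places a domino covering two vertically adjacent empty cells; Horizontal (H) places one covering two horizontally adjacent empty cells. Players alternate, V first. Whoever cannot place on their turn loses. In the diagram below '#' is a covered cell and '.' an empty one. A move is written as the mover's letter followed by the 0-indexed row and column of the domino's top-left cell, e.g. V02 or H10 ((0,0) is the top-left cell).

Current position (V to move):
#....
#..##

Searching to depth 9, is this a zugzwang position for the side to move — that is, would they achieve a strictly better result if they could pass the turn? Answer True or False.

zugzwang(#..../#..##, V) = False

p1 V@[#..../#..##]: V01[##.../##.##]-1 V02[#.#../#.###]+1*
p2 H@[#.#../#.###]: H03[#.###/#.###]-1*
p3 V@[#.###/#.###]: V01[#####/#####]+1*
p4 H@[#####/#####] terminal -1; root [#..../#..##] d9
pass branch (H moves first from the same position):
  | p1 H@[#..../#..##]: H01[###../#..##]+1* H02[#.##./#..##]-1 H03[#..##/#..##]-1 H11[#..../#####]+1
  | p2 V@[###../#..##] terminal -1; root [#..../#..##] d9
V moving scores +1; V passing scores -1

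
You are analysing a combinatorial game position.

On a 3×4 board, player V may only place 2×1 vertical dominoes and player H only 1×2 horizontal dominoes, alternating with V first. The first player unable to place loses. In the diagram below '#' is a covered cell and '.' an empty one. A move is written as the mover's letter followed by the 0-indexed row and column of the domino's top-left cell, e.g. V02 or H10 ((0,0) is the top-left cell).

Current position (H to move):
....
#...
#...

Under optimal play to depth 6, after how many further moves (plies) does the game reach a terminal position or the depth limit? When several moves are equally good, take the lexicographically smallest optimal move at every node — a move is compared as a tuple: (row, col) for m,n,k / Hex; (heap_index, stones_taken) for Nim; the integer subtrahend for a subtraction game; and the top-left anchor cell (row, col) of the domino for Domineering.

ply 1, H at ..../#.../#... | H00=-1→##../#.../#...; H01=-1→.##./#.../#...; H02=-1→..##/#.../#...; H11=+1→..../###./#...*; H12=+1→..../#.##/#...; H21=-1→..../#.../###.; H22=-1→..../#.../#.##
ply 2, V at ..../###./#... | V03=-1→...#/####/#...*; V13=-1→..../####/#..#
ply 3, H at ...#/####/#... | H00=+1→##.#/####/#...*; H01=+1→.###/####/#...; H21=+1→...#/####/###.; H22=+1→...#/####/#.##
ply 4: ##.#/####/#... is terminal -1 (V); from ..../#.../#... depth 6

PV length from [..../#.../#...]: 3 plies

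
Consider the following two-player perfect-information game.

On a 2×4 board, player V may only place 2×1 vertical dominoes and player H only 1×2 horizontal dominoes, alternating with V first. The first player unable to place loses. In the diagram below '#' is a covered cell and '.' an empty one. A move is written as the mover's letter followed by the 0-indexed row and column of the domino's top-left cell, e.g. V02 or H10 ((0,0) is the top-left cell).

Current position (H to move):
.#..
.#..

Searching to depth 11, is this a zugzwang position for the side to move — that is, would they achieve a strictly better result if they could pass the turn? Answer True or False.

zugzwang(.#../.#.., H) = False

ply 1, H at .#../.#.. | H02=+1→.###/.#..*; H12=+1→.#../.###
ply 2, V at .###/.#.. | V00=-1→####/##..*
ply 3, H at ####/##.. | H12=+1→####/####*
ply 4: ####/#### is terminal -1 (V); from .#../.#.. depth 11
if H skipped the turn, V would face:
~ ply 1, V at .#../.#.. | V00=-1→##../##..; V02=+1→.##./.##.*; V03=+1→.#.#/.#.#
~ ply 2: .##./.##. is terminal -1 (H); from .#../.#.. depth 11
compare (H): move=+1 vs pass=-1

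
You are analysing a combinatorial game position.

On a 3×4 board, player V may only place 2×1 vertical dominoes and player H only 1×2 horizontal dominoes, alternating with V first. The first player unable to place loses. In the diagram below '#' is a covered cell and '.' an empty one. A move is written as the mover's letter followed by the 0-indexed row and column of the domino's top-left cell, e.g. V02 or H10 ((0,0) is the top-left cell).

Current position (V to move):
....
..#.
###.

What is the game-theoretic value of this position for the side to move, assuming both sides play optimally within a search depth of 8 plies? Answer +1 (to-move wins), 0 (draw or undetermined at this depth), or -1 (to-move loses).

p1 V@[..../..#./###.]: V00[#.../#.#./###.]+1* V01[.#../.##./###.]+1 V03[...#/..##/###.]-1 V13[..../..##/####]-1
p2 H@[#.../#.#./###.]: H01[###./#.#./###.]-1* H02[#.##/#.#./###.]-1
p3 V@[###./#.#./###.]: V03[####/#.##/###.]+1* V13[###./#.##/####]+1
p4 H@[####/#.##/###.] terminal -1; root [..../..#./###.] d8

value(..../..#./###., V) = +1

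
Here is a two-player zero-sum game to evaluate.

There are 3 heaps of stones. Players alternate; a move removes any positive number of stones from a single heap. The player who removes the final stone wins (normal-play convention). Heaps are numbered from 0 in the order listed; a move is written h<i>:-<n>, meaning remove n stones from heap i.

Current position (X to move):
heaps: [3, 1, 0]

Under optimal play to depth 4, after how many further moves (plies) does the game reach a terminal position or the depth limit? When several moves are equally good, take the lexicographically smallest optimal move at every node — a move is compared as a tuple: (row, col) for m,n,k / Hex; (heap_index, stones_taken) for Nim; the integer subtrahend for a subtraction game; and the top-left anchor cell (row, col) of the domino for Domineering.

PV length from [(3,1,0)]: 3 plies

p1 X@[(3,1,0)]: h0:-1[(2,1,0)]-1 h0:-2[(1,1,0)]+1* h0:-3[(0,1,0)]-1 h1:-1[(3,0,0)]-1
p2 O@[(1,1,0)]: h0:-1[(0,1,0)]-1* h1:-1[(1,0,0)]-1
p3 X@[(0,1,0)]: h1:-1[(0,0,0)]+1*
p4 O@[(0,0,0)] terminal -1; root [(3,1,0)] d4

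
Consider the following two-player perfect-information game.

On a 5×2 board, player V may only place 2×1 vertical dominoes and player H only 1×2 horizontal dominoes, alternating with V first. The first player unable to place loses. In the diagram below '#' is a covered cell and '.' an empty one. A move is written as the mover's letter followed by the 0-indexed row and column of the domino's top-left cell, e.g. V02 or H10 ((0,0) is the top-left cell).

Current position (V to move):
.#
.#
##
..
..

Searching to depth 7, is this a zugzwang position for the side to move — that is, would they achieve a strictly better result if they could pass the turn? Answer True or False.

zugzwang(.#/.#/##/../.., V) = False

p1 V@[.#/.#/##/../..]: V00[##/##/##/../..]-1 V30[.#/.#/##/#./#.]+1* V31[.#/.#/##/.#/.#]+1
p2 H@[.#/.#/##/#./#.] terminal -1; root [.#/.#/##/../..] d7
if V skipped the turn, H would face:
~ p1 H@[.#/.#/##/../..]: H30[.#/.#/##/##/..]+1* H40[.#/.#/##/../##]+1
~ p2 V@[.#/.#/##/##/..]: V00[##/##/##/##/..]-1*
~ p3 H@[##/##/##/##/..]: H40[##/##/##/##/##]+1*
~ p4 V@[##/##/##/##/##] terminal -1; root [.#/.#/##/../..] d7
compare (V): move=+1 vs pass=-1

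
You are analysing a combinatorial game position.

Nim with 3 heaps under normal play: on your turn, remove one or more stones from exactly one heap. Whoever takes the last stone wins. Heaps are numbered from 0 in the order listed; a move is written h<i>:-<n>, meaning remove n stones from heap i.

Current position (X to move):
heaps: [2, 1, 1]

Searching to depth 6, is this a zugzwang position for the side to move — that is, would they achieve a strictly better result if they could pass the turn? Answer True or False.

zugzwang((2,1,1), X) = False

p1 X@[(2,1,1)]: h0:-1[(1,1,1)]-1 h0:-2[(0,1,1)]+1* h1:-1[(2,0,1)]-1 h2:-1[(2,1,0)]-1
p2 O@[(0,1,1)]: h1:-1[(0,0,1)]-1* h2:-1[(0,1,0)]-1
p3 X@[(0,0,1)]: h2:-1[(0,0,0)]+1*
p4 O@[(0,0,0)] terminal -1; root [(2,1,1)] d6
if X skipped the turn, O would face:
~ p1 O@[(2,1,1)]: h0:-1[(1,1,1)]-1 h0:-2[(0,1,1)]+1* h1:-1[(2,0,1)]-1 h2:-1[(2,1,0)]-1
~ p2 X@[(0,1,1)]: h1:-1[(0,0,1)]-1* h2:-1[(0,1,0)]-1
~ p3 O@[(0,0,1)]: h2:-1[(0,0,0)]+1*
~ p4 X@[(0,0,0)] terminal -1; root [(2,1,1)] d6
compare (X): move=+1 vs pass=-1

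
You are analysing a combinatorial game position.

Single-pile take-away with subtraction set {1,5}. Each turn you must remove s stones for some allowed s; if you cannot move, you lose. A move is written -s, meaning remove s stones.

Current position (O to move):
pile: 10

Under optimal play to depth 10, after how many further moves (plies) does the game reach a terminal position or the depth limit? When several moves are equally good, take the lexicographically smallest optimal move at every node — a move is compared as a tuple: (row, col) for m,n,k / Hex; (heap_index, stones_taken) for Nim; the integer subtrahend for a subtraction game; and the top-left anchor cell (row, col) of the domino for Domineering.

PV length from [10]: 10 plies

ply 1, O at 10 | -1=-1→9*; -5=-1→5
ply 2, X at 9 | -1=+1→8*; -5=+1→4
ply 3, O at 8 | -1=-1→7*; -5=-1→3
ply 4, X at 7 | -1=+1→6*; -5=+1→2
ply 5, O at 6 | -1=-1→5*; -5=-1→1
ply 6, X at 5 | -1=+1→4*; -5=+1→0
ply 7, O at 4 | -1=-1→3*
ply 8, X at 3 | -1=+1→2*
ply 9, O at 2 | -1=-1→1*
ply 10, X at 1 | -1=+1→0*
ply 11: 0 is terminal -1 (O); from 10 depth 10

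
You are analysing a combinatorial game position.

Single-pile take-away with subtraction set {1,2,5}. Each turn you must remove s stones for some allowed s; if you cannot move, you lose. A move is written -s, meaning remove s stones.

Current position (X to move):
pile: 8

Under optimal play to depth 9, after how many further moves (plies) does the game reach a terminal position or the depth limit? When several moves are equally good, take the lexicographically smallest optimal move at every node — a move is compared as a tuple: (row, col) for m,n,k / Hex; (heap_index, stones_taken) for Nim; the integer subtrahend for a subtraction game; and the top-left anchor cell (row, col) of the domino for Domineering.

PV length from [8]: 5 plies

ply 1, X at 8 | -1=-1→7; -2=+1→6*; -5=+1→3
ply 2, O at 6 | -1=-1→5*; -2=-1→4; -5=-1→1
ply 3, X at 5 | -1=-1→4; -2=+1→3*; -5=+1→0
ply 4, O at 3 | -1=-1→2*; -2=-1→1
ply 5, X at 2 | -1=-1→1; -2=+1→0*
ply 6: 0 is terminal -1 (O); from 8 depth 9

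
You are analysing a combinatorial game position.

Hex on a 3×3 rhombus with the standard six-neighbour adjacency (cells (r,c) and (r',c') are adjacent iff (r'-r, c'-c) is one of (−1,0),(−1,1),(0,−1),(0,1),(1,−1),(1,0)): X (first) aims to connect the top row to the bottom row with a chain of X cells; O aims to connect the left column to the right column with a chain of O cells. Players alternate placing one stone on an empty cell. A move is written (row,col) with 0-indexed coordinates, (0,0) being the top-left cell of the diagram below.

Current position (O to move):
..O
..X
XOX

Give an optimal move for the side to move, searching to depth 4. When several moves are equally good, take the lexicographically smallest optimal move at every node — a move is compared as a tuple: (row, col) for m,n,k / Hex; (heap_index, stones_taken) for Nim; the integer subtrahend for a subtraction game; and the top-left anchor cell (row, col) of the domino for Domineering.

ply 1, O at ..O/..X/XOX | (0,0)=-1→O.O/..X/XOX; (0,1)=+1→.OO/..X/XOX*; (1,0)=+1→..O/O.X/XOX; (1,1)=-1→..O/.OX/XOX
ply 2, X at .OO/..X/XOX | (0,0)=-1→XOO/..X/XOX*; (1,0)=-1→.OO/X.X/XOX; (1,1)=-1→.OO/.XX/XOX
ply 3, O at XOO/..X/XOX | (1,0)=+1→XOO/O.X/XOX*; (1,1)=-1→XOO/.OX/XOX
ply 4: XOO/O.X/XOX is terminal -1 (X); from ..O/..X/XOX depth 4

O's best at [..O/..X/XOX]: (0,1)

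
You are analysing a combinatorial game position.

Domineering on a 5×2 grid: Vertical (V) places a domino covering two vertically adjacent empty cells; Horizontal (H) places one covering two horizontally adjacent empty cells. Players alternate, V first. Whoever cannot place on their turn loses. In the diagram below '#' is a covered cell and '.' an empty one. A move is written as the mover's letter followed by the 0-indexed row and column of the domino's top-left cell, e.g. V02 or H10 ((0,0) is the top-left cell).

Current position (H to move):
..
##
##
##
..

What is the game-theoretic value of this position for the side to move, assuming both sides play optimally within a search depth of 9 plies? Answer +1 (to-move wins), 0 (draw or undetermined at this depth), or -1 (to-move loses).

value(../##/##/##/.., H) = +1

ply 1, H at ../##/##/##/.. | H00=+1→##/##/##/##/..*; H40=+1→../##/##/##/##
ply 2: ##/##/##/##/.. is terminal -1 (V); from ../##/##/##/.. depth 9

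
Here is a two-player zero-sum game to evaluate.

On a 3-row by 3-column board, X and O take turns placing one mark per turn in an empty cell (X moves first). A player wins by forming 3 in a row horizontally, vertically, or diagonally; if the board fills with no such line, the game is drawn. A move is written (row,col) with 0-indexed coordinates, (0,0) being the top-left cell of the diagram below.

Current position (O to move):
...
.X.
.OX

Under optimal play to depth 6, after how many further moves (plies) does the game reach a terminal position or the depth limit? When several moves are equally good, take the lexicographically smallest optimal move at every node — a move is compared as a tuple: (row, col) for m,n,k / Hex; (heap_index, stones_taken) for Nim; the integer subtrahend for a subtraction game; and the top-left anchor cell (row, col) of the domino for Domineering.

PV length from [.../.X./.OX]: 6 plies

[.../.X./.OX] O move#1: (0,0):-1/O../.X./.OX*, (0,1):-1/.O./.X./.OX, (0,2):-1/..O/.X./.OX, (1,0):-1/.../OX./.OX, (1,2):-1/.../.XO/.OX, (2,0):-1/.../.X./OOX
[O../.X./.OX] X move#2: (0,1):+0/OX./.X./.OX, (0,2):+1/O.X/.X./.OX*, (1,0):+0/O../XX./.OX, (1,2):+1/O../.XX/.OX, (2,0):+0/O../.X./XOX
[O.X/.X./.OX] O move#3: (0,1):-1/OOX/.X./.OX*, (1,0):-1/O.X/OX./.OX, (1,2):-1/O.X/.XO/.OX, (2,0):-1/O.X/.X./OOX
[OOX/.X./.OX] X move#4: (1,0):+1/OOX/XX./.OX*, (1,2):+1/OOX/.XX/.OX, (2,0):+1/OOX/.X./XOX
[OOX/XX./.OX] O move#5: (1,2):-1/OOX/XXO/.OX*, (2,0):-1/OOX/XX./OOX
[OOX/XXO/.OX] X move#6: (2,0):+1/OOX/XXO/XOX*
[OOX/XXO/XOX] end (terminal -1, O#7); searched .../.X./.OX to 6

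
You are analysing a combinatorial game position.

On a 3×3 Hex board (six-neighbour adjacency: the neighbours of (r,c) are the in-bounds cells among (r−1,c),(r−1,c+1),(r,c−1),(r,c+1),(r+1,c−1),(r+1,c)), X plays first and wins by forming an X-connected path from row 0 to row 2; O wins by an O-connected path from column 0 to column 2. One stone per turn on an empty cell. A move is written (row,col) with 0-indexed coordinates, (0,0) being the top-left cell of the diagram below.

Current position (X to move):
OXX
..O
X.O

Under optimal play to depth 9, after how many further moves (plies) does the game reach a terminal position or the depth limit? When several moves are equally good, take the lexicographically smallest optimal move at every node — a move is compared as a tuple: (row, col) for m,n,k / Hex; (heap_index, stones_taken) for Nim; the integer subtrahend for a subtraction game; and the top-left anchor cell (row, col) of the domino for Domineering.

[OXX/..O/X.O] X move#1: (1,0):+1/OXX/X.O/X.O*, (1,1):+1/OXX/.XO/X.O, (2,1):+1/OXX/..O/XXO
[OXX/X.O/X.O] end (terminal -1, O#2); searched OXX/..O/X.O to 9

PV length from [OXX/..O/X.O]: 1 ply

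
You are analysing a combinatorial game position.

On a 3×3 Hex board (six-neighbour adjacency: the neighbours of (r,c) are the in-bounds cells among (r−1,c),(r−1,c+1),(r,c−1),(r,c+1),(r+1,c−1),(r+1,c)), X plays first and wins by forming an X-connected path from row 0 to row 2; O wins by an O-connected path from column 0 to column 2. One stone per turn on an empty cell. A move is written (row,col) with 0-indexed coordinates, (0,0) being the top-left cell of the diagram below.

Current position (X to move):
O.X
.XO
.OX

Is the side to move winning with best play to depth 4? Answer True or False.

X winning at [O.X/.XO/.OX]: True

[O.X/.XO/.OX] X move#1: (0,1):-1/OXX/.XO/.OX, (1,0):-1/O.X/XXO/.OX, (2,0):+1/O.X/.XO/XOX*
[O.X/.XO/XOX] end (terminal -1, O#2); searched O.X/.XO/.OX to 4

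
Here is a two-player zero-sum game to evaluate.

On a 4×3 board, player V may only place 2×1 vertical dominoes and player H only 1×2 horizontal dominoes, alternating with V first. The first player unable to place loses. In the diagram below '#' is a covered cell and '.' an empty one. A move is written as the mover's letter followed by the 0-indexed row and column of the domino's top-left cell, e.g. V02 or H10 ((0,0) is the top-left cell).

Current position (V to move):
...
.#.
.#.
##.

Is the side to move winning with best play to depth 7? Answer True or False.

V winning at [.../.#./.#./##.]: True

p1 V@[.../.#./.#./##.]: V00[#../##./.#./##.]+1* V02[..#/.##/.#./##.]+1 V10[.../##./##./##.]+1 V12[.../.##/.##/##.]+1 V22[.../.#./.##/###]+1
p2 H@[#../##./.#./##.]: H01[###/##./.#./##.]-1*
p3 V@[###/##./.#./##.]: V12[###/###/.##/##.]+1* V22[###/##./.##/###]+1
p4 H@[###/###/.##/##.] terminal -1; root [.../.#./.#./##.] d7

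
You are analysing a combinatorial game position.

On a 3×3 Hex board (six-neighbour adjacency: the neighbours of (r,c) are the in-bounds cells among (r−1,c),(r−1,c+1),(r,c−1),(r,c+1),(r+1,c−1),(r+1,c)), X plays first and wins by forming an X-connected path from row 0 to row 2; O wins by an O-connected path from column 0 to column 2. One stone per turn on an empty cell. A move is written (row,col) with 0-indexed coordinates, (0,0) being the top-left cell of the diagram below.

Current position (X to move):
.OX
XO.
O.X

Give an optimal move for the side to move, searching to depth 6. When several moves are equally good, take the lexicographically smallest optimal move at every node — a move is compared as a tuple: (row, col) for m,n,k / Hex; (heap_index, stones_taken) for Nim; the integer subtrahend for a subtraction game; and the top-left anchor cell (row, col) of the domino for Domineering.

X's best at [.OX/XO./O.X]: (1,2)

ply 1, X at .OX/XO./O.X | (0,0)=-1→XOX/XO./O.X; (1,2)=+1→.OX/XOX/O.X*; (2,1)=-1→.OX/XO./OXX
ply 2: .OX/XOX/O.X is terminal -1 (O); from .OX/XO./O.X depth 6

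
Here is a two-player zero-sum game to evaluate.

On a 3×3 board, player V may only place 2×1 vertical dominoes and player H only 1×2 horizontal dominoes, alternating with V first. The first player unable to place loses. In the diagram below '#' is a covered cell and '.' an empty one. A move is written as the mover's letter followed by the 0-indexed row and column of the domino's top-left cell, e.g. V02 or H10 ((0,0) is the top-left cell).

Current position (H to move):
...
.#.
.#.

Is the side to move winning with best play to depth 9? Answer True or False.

H winning at [.../.#./.#.]: False

ply 1, H at .../.#./.#. | H00=-1→##./.#./.#.*; H01=-1→.##/.#./.#.
ply 2, V at ##./.#./.#. | V02=+1→###/.##/.#.*; V10=+1→##./##./##.; V12=+1→##./.##/.##
ply 3: ###/.##/.#. is terminal -1 (H); from .../.#./.#. depth 9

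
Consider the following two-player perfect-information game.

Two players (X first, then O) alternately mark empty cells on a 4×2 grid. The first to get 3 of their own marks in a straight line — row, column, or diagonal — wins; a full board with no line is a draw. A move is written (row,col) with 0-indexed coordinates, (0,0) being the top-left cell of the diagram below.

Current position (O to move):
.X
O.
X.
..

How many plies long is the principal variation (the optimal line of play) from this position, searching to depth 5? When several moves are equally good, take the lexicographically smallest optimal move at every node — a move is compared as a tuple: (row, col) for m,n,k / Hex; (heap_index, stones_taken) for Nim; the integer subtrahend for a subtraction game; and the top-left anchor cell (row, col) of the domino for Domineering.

ply 1, O at .X/O./X./.. | (0,0)=+0→OX/O./X./..*; (1,1)=+0→.X/OO/X./..; (2,1)=+0→.X/O./XO/..; (3,0)=+0→.X/O./X./O.; (3,1)=+0→.X/O./X./.O
ply 2, X at OX/O./X./.. | (1,1)=+0→OX/OX/X./..*; (2,1)=+0→OX/O./XX/..; (3,0)=+0→OX/O./X./X.; (3,1)=+0→OX/O./X./.X
ply 3, O at OX/OX/X./.. | (2,1)=+0→OX/OX/XO/..*; (3,0)=-1→OX/OX/X./O.; (3,1)=-1→OX/OX/X./.O
ply 4, X at OX/OX/XO/.. | (3,0)=+0→OX/OX/XO/X.*; (3,1)=+0→OX/OX/XO/.X
ply 5, O at OX/OX/XO/X. | (3,1)=+0→OX/OX/XO/XO*
ply 6: OX/OX/XO/XO is terminal +0 (X); from .X/O./X./.. depth 5

PV length from [.X/O./X./..]: 5 plies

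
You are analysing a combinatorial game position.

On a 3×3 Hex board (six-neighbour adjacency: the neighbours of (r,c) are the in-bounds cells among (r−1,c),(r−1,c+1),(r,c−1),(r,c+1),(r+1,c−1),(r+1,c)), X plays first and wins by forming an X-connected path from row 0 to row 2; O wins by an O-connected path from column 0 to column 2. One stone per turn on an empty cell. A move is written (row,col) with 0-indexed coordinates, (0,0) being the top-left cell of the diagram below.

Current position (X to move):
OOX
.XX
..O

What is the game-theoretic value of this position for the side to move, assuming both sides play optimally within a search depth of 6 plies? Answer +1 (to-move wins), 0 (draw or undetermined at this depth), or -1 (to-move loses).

ply 1, X at OOX/.XX/..O | (1,0)=+1→OOX/XXX/..O*; (2,0)=+1→OOX/.XX/X.O; (2,1)=+1→OOX/.XX/.XO
ply 2, O at OOX/XXX/..O | (2,0)=-1→OOX/XXX/O.O*; (2,1)=-1→OOX/XXX/.OO
ply 3, X at OOX/XXX/O.O | (2,1)=+1→OOX/XXX/OXO*
ply 4: OOX/XXX/OXO is terminal -1 (O); from OOX/.XX/..O depth 6

value(OOX/.XX/..O, X) = +1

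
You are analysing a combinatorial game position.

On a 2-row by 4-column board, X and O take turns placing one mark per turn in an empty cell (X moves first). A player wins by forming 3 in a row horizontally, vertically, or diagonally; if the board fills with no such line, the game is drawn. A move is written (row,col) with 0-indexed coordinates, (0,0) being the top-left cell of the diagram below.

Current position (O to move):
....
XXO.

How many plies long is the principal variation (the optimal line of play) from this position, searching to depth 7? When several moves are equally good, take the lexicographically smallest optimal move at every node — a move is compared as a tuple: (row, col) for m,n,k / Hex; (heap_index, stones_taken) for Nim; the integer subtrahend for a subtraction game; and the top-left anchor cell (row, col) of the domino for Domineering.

PV length from [..../XXO.]: 5 plies

p1 O@[..../XXO.]: (0,0)[O.../XXO.]+0* (0,1)[.O../XXO.]+0 (0,2)[..O./XXO.]+0 (0,3)[...O/XXO.]+0 (1,3)[..../XXOO]+0
p2 X@[O.../XXO.]: (0,1)[OX../XXO.]+0* (0,2)[O.X./XXO.]+0 (0,3)[O..X/XXO.]+0 (1,3)[O.../XXOX]+0
p3 O@[OX../XXO.]: (0,2)[OXO./XXO.]+0* (0,3)[OX.O/XXO.]+0 (1,3)[OX../XXOO]+0
p4 X@[OXO./XXO.]: (0,3)[OXOX/XXO.]+0* (1,3)[OXO./XXOX]+0
p5 O@[OXOX/XXO.]: (1,3)[OXOX/XXOO]+0*
p6 X@[OXOX/XXOO] terminal +0; root [..../XXO.] d7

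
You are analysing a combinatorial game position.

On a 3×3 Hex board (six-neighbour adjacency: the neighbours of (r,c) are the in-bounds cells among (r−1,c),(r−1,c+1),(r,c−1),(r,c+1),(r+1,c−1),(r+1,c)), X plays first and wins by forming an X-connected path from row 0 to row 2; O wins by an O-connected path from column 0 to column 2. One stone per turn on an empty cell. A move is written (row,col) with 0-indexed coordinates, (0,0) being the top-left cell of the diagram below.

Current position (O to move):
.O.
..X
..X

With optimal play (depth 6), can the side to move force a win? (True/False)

O winning at [.O./..X/..X]: True

p1 O@[.O./..X/..X]: (0,0)[OO./..X/..X]-1 (0,2)[.OO/..X/..X]+1* (1,0)[.O./O.X/..X]-1 (1,1)[.O./.OX/..X]-1 (2,0)[.O./..X/O.X]-1 (2,1)[.O./..X/.OX]-1
p2 X@[.OO/..X/..X]: (0,0)[XOO/..X/..X]-1* (1,0)[.OO/X.X/..X]-1 (1,1)[.OO/.XX/..X]-1 (2,0)[.OO/..X/X.X]-1 (2,1)[.OO/..X/.XX]-1
p3 O@[XOO/..X/..X]: (1,0)[XOO/O.X/..X]+1* (1,1)[XOO/.OX/..X]+1 (2,0)[XOO/..X/O.X]+1 (2,1)[XOO/..X/.OX]-1
p4 X@[XOO/O.X/..X] terminal -1; root [.O./..X/..X] d6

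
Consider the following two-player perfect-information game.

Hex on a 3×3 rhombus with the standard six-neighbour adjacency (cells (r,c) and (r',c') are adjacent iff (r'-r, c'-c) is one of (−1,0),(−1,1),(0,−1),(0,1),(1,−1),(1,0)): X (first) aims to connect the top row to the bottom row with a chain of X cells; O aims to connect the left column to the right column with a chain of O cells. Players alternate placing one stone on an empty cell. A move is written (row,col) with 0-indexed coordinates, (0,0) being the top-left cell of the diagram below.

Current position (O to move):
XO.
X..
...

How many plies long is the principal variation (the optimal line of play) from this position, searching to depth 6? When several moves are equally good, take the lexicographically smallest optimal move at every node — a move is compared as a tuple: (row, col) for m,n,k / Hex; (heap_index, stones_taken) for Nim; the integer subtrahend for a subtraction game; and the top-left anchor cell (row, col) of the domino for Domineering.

p1 O@[XO./X../...]: (0,2)[XOO/X../...]-1* (1,1)[XO./XO./...]-1 (1,2)[XO./X.O/...]-1 (2,0)[XO./X../O..]-1 (2,1)[XO./X../.O.]-1 (2,2)[XO./X../..O]-1
p2 X@[XOO/X../...]: (1,1)[XOO/XX./...]+1* (1,2)[XOO/X.X/...]+1 (2,0)[XOO/X../X..]+1 (2,1)[XOO/X../.X.]+1 (2,2)[XOO/X../..X]+1
p3 O@[XOO/XX./...]: (1,2)[XOO/XXO/...]-1* (2,0)[XOO/XX./O..]-1 (2,1)[XOO/XX./.O.]-1 (2,2)[XOO/XX./..O]-1
p4 X@[XOO/XXO/...]: (2,0)[XOO/XXO/X..]+1* (2,1)[XOO/XXO/.X.]+1 (2,2)[XOO/XXO/..X]+1
p5 O@[XOO/XXO/X..] terminal -1; root [XO./X../...] d6

PV length from [XO./X../...]: 4 plies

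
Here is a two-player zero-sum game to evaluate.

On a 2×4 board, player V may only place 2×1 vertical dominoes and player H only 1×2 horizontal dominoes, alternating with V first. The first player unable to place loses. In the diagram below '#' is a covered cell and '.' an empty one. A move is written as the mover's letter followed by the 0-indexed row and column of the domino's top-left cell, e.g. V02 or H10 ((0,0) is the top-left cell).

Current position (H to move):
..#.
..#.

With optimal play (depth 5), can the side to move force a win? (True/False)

ply 1, H at ..#./..#. | H00=+1→###./..#.*; H10=+1→..#./###.
ply 2, V at ###./..#. | V03=-1→####/..##*
ply 3, H at ####/..## | H10=+1→####/####*
ply 4: ####/#### is terminal -1 (V); from ..#./..#. depth 5

H winning at [..#./..#.]: True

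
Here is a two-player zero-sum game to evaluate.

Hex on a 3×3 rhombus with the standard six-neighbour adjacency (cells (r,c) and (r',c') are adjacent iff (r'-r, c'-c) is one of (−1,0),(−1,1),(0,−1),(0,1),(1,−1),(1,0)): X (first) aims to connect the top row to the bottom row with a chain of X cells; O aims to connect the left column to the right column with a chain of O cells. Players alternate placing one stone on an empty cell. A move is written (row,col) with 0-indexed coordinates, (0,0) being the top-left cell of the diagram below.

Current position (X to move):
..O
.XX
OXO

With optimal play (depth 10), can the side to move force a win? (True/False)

ply 1, X at ..O/.XX/OXO | (0,0)=+1→X.O/.XX/OXO*; (0,1)=+1→.XO/.XX/OXO; (1,0)=+1→..O/XXX/OXO
ply 2, O at X.O/.XX/OXO | (0,1)=-1→XOO/.XX/OXO*; (1,0)=-1→X.O/OXX/OXO
ply 3, X at XOO/.XX/OXO | (1,0)=+1→XOO/XXX/OXO*
ply 4: XOO/XXX/OXO is terminal -1 (O); from ..O/.XX/OXO depth 10

X winning at [..O/.XX/OXO]: True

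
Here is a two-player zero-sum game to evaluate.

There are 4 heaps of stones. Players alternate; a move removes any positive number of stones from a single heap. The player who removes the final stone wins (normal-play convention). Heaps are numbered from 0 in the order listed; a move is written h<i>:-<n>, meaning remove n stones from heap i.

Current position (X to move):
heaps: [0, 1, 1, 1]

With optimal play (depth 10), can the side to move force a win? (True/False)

[(0,1,1,1)] X move#1: h1:-1:+1/(0,0,1,1)*, h2:-1:+1/(0,1,0,1), h3:-1:+1/(0,1,1,0)
[(0,0,1,1)] O move#2: h2:-1:-1/(0,0,0,1)*, h3:-1:-1/(0,0,1,0)
[(0,0,0,1)] X move#3: h3:-1:+1/(0,0,0,0)*
[(0,0,0,0)] end (terminal -1, O#4); searched (0,1,1,1) to 10

X winning at [(0,1,1,1)]: True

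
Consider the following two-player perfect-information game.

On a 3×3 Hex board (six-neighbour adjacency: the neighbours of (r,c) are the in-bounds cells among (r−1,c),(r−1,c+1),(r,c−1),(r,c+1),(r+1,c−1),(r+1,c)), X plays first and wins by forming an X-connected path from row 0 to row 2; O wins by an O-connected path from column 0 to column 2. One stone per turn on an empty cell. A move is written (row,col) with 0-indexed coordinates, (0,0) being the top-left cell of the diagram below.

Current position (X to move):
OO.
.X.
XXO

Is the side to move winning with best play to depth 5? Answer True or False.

[OO./.X./XXO] X move#1: (0,2):+1/OOX/.X./XXO*, (1,0):-1/OO./XX./XXO, (1,2):-1/OO./.XX/XXO
[OOX/.X./XXO] end (terminal -1, O#2); searched OO./.X./XXO to 5

X winning at [OO./.X./XXO]: True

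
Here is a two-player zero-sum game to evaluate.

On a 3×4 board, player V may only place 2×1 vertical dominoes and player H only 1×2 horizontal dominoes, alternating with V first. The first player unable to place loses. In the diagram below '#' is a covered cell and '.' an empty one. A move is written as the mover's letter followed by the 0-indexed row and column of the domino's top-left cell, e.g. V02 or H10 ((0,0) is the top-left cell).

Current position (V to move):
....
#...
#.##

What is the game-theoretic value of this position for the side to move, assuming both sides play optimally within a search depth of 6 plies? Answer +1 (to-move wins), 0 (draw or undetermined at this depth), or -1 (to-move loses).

value(..../#.../#.##, V) = +1

ply 1, V at ..../#.../#.## | V01=-1→.#../##../#.##; V02=+1→..#./#.#./#.##*; V03=-1→...#/#..#/#.##; V11=-1→..../##../####
ply 2, H at ..#./#.#./#.## | H00=-1→###./#.#./#.##*
ply 3, V at ###./#.#./#.## | V03=+1→####/#.##/#.##*; V11=+1→###./###./####
ply 4: ####/#.##/#.## is terminal -1 (H); from ..../#.../#.## depth 6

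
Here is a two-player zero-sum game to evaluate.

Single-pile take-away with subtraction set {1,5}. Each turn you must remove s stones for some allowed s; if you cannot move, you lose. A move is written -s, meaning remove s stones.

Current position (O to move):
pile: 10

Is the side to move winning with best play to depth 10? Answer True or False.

O winning at [10]: False

ply 1, O at 10 | -1=-1→9*; -5=-1→5
ply 2, X at 9 | -1=+1→8*; -5=+1→4
ply 3, O at 8 | -1=-1→7*; -5=-1→3
ply 4, X at 7 | -1=+1→6*; -5=+1→2
ply 5, O at 6 | -1=-1→5*; -5=-1→1
ply 6, X at 5 | -1=+1→4*; -5=+1→0
ply 7, O at 4 | -1=-1→3*
ply 8, X at 3 | -1=+1→2*
ply 9, O at 2 | -1=-1→1*
ply 10, X at 1 | -1=+1→0*
ply 11: 0 is terminal -1 (O); from 10 depth 10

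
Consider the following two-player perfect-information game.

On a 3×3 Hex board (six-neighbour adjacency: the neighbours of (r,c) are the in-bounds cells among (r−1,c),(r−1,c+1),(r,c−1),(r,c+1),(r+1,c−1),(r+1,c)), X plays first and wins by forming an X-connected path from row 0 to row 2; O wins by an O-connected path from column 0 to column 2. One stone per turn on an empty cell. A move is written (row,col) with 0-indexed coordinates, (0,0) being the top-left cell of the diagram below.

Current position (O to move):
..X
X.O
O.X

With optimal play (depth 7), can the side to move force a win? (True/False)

O winning at [..X/X.O/O.X]: True

p1 O@[..X/X.O/O.X]: (0,0)[O.X/X.O/O.X]+1* (0,1)[.OX/X.O/O.X]+1 (1,1)[..X/XOO/O.X]+1 (2,1)[..X/X.O/OOX]+1
p2 X@[O.X/X.O/O.X]: (0,1)[OXX/X.O/O.X]-1* (1,1)[O.X/XXO/O.X]-1 (2,1)[O.X/X.O/OXX]-1
p3 O@[OXX/X.O/O.X]: (1,1)[OXX/XOO/O.X]+1* (2,1)[OXX/X.O/OOX]+1
p4 X@[OXX/XOO/O.X] terminal -1; root [..X/X.O/O.X] d7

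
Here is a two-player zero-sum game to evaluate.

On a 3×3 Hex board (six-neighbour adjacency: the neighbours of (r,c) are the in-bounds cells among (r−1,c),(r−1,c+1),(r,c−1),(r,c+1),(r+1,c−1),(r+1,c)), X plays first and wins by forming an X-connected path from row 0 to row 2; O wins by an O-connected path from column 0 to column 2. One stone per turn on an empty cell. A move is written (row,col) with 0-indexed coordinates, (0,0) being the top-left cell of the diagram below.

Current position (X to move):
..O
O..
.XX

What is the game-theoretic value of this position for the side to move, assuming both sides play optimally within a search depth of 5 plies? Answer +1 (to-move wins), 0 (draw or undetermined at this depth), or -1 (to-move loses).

value(..O/O../.XX, X) = -1

ply 1, X at ..O/O../.XX | (0,0)=-1→X.O/O../.XX*; (0,1)=-1→.XO/O../.XX; (1,1)=-1→..O/OX./.XX; (1,2)=-1→..O/O.X/.XX; (2,0)=-1→..O/O../XXX
ply 2, O at X.O/O../.XX | (0,1)=+1→XOO/O../.XX*; (1,1)=+1→X.O/OO./.XX; (1,2)=+1→X.O/O.O/.XX; (2,0)=+1→X.O/O../OXX
ply 3: XOO/O../.XX is terminal -1 (X); from ..O/O../.XX depth 5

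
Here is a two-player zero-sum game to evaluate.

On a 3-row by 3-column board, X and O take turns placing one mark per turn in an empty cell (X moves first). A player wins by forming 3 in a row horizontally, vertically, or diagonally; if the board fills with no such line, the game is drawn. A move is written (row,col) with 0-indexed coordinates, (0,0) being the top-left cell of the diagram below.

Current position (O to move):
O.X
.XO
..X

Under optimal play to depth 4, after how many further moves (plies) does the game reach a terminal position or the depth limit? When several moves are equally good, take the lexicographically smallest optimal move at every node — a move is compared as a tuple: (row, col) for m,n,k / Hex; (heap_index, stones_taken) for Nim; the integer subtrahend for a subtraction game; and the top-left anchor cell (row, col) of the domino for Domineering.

PV length from [O.X/.XO/..X]: 4 plies

p1 O@[O.X/.XO/..X]: (0,1)[OOX/.XO/..X]-1 (1,0)[O.X/OXO/..X]-1 (2,0)[O.X/.XO/O.X]+0* (2,1)[O.X/.XO/.OX]-1
p2 X@[O.X/.XO/O.X]: (0,1)[OXX/.XO/O.X]-1 (1,0)[O.X/XXO/O.X]+0* (2,1)[O.X/.XO/OXX]-1
p3 O@[O.X/XXO/O.X]: (0,1)[OOX/XXO/O.X]+0* (2,1)[O.X/XXO/OOX]+0
p4 X@[OOX/XXO/O.X]: (2,1)[OOX/XXO/OXX]+0*
p5 O@[OOX/XXO/OXX] terminal +0; root [O.X/.XO/..X] d4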